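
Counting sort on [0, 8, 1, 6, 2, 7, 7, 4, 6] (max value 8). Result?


Count array: [1, 1, 1, 0, 1, 0, 2, 2, 1]
Reconstruct: [0, 1, 2, 4, 6, 6, 7, 7, 8]


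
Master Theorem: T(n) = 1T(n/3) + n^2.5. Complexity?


a=1, b=3, c=2.5. log_3(1)=0 < c=2.5. Case 3: O(n^c) = O(n^2.500)
Complexity: O(n^2.500)


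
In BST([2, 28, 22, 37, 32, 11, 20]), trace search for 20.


BST root = 2
Search for 20: compare at each node
Path: [2, 28, 22, 11, 20]


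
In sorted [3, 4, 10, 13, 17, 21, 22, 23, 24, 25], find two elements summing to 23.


Two pointers: lo=0, hi=9
Found pair: (10, 13) summing to 23


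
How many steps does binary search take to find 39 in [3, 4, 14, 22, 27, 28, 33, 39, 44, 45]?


Search for 39:
[0,9] mid=4 arr[4]=27
[5,9] mid=7 arr[7]=39
Total: 2 comparisons


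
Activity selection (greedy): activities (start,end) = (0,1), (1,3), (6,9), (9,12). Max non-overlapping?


Greedy: pick earliest-ending, then skip overlaps.
Selected (4 activities): [(0, 1), (1, 3), (6, 9), (9, 12)]


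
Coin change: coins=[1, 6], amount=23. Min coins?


dp[0]=0; dp[i]=1+min(dp[i-c] for c in coins)
...dp[18]=3, dp[19]=4, dp[20]=5, dp[21]=6, dp[22]=7, dp[23]=8
Minimum coins for 23 = 8


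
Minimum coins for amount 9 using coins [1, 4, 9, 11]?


dp[0]=0; dp[i]=1+min(dp[i-c] for c in coins)
...dp[4]=1, dp[5]=2, dp[6]=3, dp[7]=4, dp[8]=2, dp[9]=1
Minimum coins for 9 = 1


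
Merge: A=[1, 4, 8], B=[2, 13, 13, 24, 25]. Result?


Compare heads, take smaller each step.
Merged: [1, 2, 4, 8, 13, 13, 24, 25]


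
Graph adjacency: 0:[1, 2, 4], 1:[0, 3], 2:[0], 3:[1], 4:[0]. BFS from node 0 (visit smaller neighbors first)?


BFS queue: start with [0]
Visit order: [0, 1, 2, 4, 3]


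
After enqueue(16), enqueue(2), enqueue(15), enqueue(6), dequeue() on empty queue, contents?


enqueue(16) -> [16]
enqueue(2) -> [16, 2]
enqueue(15) -> [16, 2, 15]
enqueue(6) -> [16, 2, 15, 6]
dequeue() returns 16 -> [2, 15, 6]
Final queue (front to back): [2, 15, 6]


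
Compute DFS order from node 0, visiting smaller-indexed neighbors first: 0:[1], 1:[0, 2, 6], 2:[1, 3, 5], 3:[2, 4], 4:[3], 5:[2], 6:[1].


DFS stack-based: start with [0]
Visit order: [0, 1, 2, 3, 4, 5, 6]


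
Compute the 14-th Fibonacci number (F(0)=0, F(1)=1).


F(n)=F(n-1)+F(n-2)
...F(12)=144, F(13)=233, F(14)=377


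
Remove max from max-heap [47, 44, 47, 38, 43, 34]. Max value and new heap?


Max = 47
Replace root with last, heapify down
Resulting heap: [47, 44, 34, 38, 43]


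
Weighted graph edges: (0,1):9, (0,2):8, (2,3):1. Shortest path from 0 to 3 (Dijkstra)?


Dijkstra from 0:
Distances: {0: 0, 1: 9, 2: 8, 3: 9}
Shortest distance to 3 = 9, path = [0, 2, 3]


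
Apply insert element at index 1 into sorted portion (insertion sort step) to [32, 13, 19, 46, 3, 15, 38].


After one pass: [13, 32, 19, 46, 3, 15, 38]


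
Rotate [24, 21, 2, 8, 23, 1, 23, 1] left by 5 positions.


Left rotate by 5: [1, 23, 1, 24, 21, 2, 8, 23]


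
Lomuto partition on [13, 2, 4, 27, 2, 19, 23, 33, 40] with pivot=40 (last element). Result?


Elements <= 40 go left of pivot.
Result: [13, 2, 4, 27, 2, 19, 23, 33, 40], pivot at index 8


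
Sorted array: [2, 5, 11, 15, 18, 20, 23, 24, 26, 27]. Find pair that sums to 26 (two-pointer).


Two pointers: lo=0, hi=9
Found pair: (2, 24) summing to 26


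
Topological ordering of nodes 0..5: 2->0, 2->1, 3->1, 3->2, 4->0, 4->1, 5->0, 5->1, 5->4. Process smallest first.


Kahn's algorithm, process smallest node first
Order: [3, 2, 5, 4, 0, 1]


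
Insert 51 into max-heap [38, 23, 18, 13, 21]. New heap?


Append 51: [38, 23, 18, 13, 21, 51]
Bubble up: swap idx 5(51) with idx 2(18); swap idx 2(51) with idx 0(38)
Result: [51, 23, 38, 13, 21, 18]


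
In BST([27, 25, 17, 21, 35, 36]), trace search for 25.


BST root = 27
Search for 25: compare at each node
Path: [27, 25]


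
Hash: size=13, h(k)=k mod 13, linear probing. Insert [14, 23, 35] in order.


Insertions: 14->slot 1; 23->slot 10; 35->slot 9
Table: [None, 14, None, None, None, None, None, None, None, 35, 23, None, None]


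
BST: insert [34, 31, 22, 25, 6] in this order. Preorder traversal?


Root = 34; build tree by BST insertion.
Preorder traversal: [34, 31, 22, 6, 25]


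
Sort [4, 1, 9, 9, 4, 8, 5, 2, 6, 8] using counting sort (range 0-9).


Count array: [0, 1, 1, 0, 2, 1, 1, 0, 2, 2]
Reconstruct: [1, 2, 4, 4, 5, 6, 8, 8, 9, 9]


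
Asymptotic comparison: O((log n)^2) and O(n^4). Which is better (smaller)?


polylogarithmic grows slower than quartic
O((log n)^2) is asymptotically smaller; O(n^4) grows faster


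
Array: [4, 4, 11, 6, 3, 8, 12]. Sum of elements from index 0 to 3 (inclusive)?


Prefix sums: [0, 4, 8, 19, 25, 28, 36, 48]
Sum[0..3] = prefix[4] - prefix[0] = 25 - 0 = 25


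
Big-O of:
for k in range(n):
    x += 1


Per nesting level: O(n) = O(n)
Complexity: O(n)


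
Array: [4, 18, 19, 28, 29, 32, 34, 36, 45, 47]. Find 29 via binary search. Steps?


Search for 29:
[0,9] mid=4 arr[4]=29
Total: 1 comparisons


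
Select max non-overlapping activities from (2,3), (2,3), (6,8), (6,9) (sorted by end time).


Greedy: pick earliest-ending, then skip overlaps.
Selected (2 activities): [(2, 3), (6, 8)]


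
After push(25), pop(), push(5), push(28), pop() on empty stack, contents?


push(25) -> [25]
pop() returns 25 -> []
push(5) -> [5]
push(28) -> [5, 28]
pop() returns 28 -> [5]
Final stack (bottom to top): [5]


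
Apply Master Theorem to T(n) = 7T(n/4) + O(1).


a=7, b=4, c=0. log_4(7)=1.404 > c=0. Case 1: O(n^log_b(a)) = O(n^1.404)
Complexity: O(n^1.404)


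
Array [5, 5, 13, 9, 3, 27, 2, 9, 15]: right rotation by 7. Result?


Right rotate by 7: [13, 9, 3, 27, 2, 9, 15, 5, 5]


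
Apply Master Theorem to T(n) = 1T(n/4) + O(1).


a=1, b=4, c=0. log_4(1)=0 = c=0. Case 2: O(n^c log n) = O(log n)
Complexity: O(log n)


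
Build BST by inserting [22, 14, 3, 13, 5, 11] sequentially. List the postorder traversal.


Root = 22; build tree by BST insertion.
Postorder traversal: [11, 5, 13, 3, 14, 22]


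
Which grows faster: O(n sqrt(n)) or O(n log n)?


linearithmic grows slower than n^1.5
O(n log n) is asymptotically smaller; O(n sqrt(n)) grows faster


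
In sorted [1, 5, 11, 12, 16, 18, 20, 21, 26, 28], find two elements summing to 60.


Two pointers: lo=0, hi=9
No pair sums to 60


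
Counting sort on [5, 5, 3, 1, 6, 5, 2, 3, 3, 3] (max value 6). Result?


Count array: [0, 1, 1, 4, 0, 3, 1]
Reconstruct: [1, 2, 3, 3, 3, 3, 5, 5, 5, 6]


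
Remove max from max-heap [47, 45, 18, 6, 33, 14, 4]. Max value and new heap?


Max = 47
Replace root with last, heapify down
Resulting heap: [45, 33, 18, 6, 4, 14]


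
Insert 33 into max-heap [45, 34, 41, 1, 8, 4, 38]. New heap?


Append 33: [45, 34, 41, 1, 8, 4, 38, 33]
Bubble up: swap idx 7(33) with idx 3(1)
Result: [45, 34, 41, 33, 8, 4, 38, 1]


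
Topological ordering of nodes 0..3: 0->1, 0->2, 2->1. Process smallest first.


Kahn's algorithm, process smallest node first
Order: [0, 2, 1, 3]


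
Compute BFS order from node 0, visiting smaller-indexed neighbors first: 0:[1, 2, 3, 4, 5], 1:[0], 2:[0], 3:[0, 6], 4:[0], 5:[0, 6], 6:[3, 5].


BFS queue: start with [0]
Visit order: [0, 1, 2, 3, 4, 5, 6]


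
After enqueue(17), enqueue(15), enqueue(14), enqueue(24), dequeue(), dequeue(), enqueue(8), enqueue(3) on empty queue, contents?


enqueue(17) -> [17]
enqueue(15) -> [17, 15]
enqueue(14) -> [17, 15, 14]
enqueue(24) -> [17, 15, 14, 24]
dequeue() returns 17 -> [15, 14, 24]
dequeue() returns 15 -> [14, 24]
enqueue(8) -> [14, 24, 8]
enqueue(3) -> [14, 24, 8, 3]
Final queue (front to back): [14, 24, 8, 3]


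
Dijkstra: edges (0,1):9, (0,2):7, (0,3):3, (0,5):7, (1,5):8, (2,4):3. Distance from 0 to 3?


Dijkstra from 0:
Distances: {0: 0, 1: 9, 2: 7, 3: 3, 4: 10, 5: 7}
Shortest distance to 3 = 3, path = [0, 3]


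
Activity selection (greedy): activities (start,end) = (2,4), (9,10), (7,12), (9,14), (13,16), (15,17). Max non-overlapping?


Greedy: pick earliest-ending, then skip overlaps.
Selected (3 activities): [(2, 4), (9, 10), (13, 16)]


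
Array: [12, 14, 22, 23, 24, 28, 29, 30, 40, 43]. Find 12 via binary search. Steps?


Search for 12:
[0,9] mid=4 arr[4]=24
[0,3] mid=1 arr[1]=14
[0,0] mid=0 arr[0]=12
Total: 3 comparisons


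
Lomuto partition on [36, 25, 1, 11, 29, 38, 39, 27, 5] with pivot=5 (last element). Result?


Elements <= 5 go left of pivot.
Result: [1, 5, 36, 11, 29, 38, 39, 27, 25], pivot at index 1


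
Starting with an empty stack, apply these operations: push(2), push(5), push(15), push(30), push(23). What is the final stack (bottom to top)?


push(2) -> [2]
push(5) -> [2, 5]
push(15) -> [2, 5, 15]
push(30) -> [2, 5, 15, 30]
push(23) -> [2, 5, 15, 30, 23]
Final stack (bottom to top): [2, 5, 15, 30, 23]


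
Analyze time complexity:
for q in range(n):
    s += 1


Per nesting level: O(n) = O(n)
Complexity: O(n)


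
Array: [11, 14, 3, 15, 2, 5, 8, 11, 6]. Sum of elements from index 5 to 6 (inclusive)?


Prefix sums: [0, 11, 25, 28, 43, 45, 50, 58, 69, 75]
Sum[5..6] = prefix[7] - prefix[5] = 58 - 45 = 13


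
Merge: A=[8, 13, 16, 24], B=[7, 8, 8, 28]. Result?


Compare heads, take smaller each step.
Merged: [7, 8, 8, 8, 13, 16, 24, 28]


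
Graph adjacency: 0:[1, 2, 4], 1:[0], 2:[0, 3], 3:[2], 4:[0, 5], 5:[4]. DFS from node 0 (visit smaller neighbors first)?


DFS stack-based: start with [0]
Visit order: [0, 1, 2, 3, 4, 5]


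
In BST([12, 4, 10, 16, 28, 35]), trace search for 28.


BST root = 12
Search for 28: compare at each node
Path: [12, 16, 28]


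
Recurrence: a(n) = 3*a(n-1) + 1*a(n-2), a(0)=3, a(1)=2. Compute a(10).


Build bottom-up:
...a(8)=11421, a(9)=37721, a(10)=3*37721+1*11421=124584


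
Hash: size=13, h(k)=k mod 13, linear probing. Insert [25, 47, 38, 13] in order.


Insertions: 25->slot 12; 47->slot 8; 38->slot 0; 13->slot 1
Table: [38, 13, None, None, None, None, None, None, 47, None, None, None, 25]


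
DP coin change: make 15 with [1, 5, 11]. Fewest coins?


dp[0]=0; dp[i]=1+min(dp[i-c] for c in coins)
...dp[10]=2, dp[11]=1, dp[12]=2, dp[13]=3, dp[14]=4, dp[15]=3
Minimum coins for 15 = 3


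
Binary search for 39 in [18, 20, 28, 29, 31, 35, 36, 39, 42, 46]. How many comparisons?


Search for 39:
[0,9] mid=4 arr[4]=31
[5,9] mid=7 arr[7]=39
Total: 2 comparisons


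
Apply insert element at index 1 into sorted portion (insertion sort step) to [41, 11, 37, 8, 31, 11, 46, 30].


After one pass: [11, 41, 37, 8, 31, 11, 46, 30]


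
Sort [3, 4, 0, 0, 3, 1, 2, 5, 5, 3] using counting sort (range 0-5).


Count array: [2, 1, 1, 3, 1, 2]
Reconstruct: [0, 0, 1, 2, 3, 3, 3, 4, 5, 5]


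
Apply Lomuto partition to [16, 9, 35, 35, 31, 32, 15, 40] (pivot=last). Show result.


Elements <= 40 go left of pivot.
Result: [16, 9, 35, 35, 31, 32, 15, 40], pivot at index 7


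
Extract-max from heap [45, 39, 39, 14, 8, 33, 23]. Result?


Max = 45
Replace root with last, heapify down
Resulting heap: [39, 23, 39, 14, 8, 33]


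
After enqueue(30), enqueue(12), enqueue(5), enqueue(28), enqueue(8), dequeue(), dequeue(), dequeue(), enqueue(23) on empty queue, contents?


enqueue(30) -> [30]
enqueue(12) -> [30, 12]
enqueue(5) -> [30, 12, 5]
enqueue(28) -> [30, 12, 5, 28]
enqueue(8) -> [30, 12, 5, 28, 8]
dequeue() returns 30 -> [12, 5, 28, 8]
dequeue() returns 12 -> [5, 28, 8]
dequeue() returns 5 -> [28, 8]
enqueue(23) -> [28, 8, 23]
Final queue (front to back): [28, 8, 23]


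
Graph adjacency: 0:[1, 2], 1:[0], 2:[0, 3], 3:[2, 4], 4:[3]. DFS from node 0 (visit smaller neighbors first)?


DFS stack-based: start with [0]
Visit order: [0, 1, 2, 3, 4]


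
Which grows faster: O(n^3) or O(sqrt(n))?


sublinear grows slower than cubic
O(sqrt(n)) is asymptotically smaller; O(n^3) grows faster


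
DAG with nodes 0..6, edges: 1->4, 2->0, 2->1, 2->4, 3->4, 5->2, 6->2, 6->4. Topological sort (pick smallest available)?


Kahn's algorithm, process smallest node first
Order: [3, 5, 6, 2, 0, 1, 4]


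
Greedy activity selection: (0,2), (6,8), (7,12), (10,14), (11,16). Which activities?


Greedy: pick earliest-ending, then skip overlaps.
Selected (3 activities): [(0, 2), (6, 8), (10, 14)]


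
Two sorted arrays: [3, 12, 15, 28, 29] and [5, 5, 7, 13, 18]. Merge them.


Compare heads, take smaller each step.
Merged: [3, 5, 5, 7, 12, 13, 15, 18, 28, 29]


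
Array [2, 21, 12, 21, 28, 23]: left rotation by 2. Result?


Left rotate by 2: [12, 21, 28, 23, 2, 21]


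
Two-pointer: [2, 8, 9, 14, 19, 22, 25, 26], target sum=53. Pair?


Two pointers: lo=0, hi=7
No pair sums to 53


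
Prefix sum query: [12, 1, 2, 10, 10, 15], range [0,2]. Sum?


Prefix sums: [0, 12, 13, 15, 25, 35, 50]
Sum[0..2] = prefix[3] - prefix[0] = 15 - 0 = 15


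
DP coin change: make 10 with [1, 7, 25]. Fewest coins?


dp[0]=0; dp[i]=1+min(dp[i-c] for c in coins)
...dp[5]=5, dp[6]=6, dp[7]=1, dp[8]=2, dp[9]=3, dp[10]=4
Minimum coins for 10 = 4


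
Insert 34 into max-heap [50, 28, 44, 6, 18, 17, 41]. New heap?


Append 34: [50, 28, 44, 6, 18, 17, 41, 34]
Bubble up: swap idx 7(34) with idx 3(6); swap idx 3(34) with idx 1(28)
Result: [50, 34, 44, 28, 18, 17, 41, 6]


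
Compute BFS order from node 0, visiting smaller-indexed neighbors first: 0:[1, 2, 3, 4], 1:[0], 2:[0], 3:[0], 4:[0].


BFS queue: start with [0]
Visit order: [0, 1, 2, 3, 4]


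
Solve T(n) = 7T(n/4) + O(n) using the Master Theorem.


a=7, b=4, c=1. log_4(7)=1.404 > c=1. Case 1: O(n^log_b(a)) = O(n^1.404)
Complexity: O(n^1.404)


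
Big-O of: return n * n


Analysis: constant-time operation, no loop
Complexity: O(1)


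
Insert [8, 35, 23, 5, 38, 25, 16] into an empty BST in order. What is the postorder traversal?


Root = 8; build tree by BST insertion.
Postorder traversal: [5, 16, 25, 23, 38, 35, 8]


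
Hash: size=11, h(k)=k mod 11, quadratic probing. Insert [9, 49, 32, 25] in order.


Insertions: 9->slot 9; 49->slot 5; 32->slot 10; 25->slot 3
Table: [None, None, None, 25, None, 49, None, None, None, 9, 32]


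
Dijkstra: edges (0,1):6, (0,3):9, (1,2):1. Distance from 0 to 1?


Dijkstra from 0:
Distances: {0: 0, 1: 6, 2: 7, 3: 9}
Shortest distance to 1 = 6, path = [0, 1]


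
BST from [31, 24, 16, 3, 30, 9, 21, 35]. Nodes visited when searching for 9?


BST root = 31
Search for 9: compare at each node
Path: [31, 24, 16, 3, 9]


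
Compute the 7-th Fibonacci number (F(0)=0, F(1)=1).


F(n)=F(n-1)+F(n-2)
...F(5)=5, F(6)=8, F(7)=13


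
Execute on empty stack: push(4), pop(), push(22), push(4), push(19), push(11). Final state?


push(4) -> [4]
pop() returns 4 -> []
push(22) -> [22]
push(4) -> [22, 4]
push(19) -> [22, 4, 19]
push(11) -> [22, 4, 19, 11]
Final stack (bottom to top): [22, 4, 19, 11]


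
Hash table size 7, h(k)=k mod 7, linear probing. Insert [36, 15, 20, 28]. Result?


Insertions: 36->slot 1; 15->slot 2; 20->slot 6; 28->slot 0
Table: [28, 36, 15, None, None, None, 20]


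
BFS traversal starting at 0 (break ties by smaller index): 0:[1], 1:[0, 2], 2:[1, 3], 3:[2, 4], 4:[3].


BFS queue: start with [0]
Visit order: [0, 1, 2, 3, 4]


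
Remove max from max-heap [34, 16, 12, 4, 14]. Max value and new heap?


Max = 34
Replace root with last, heapify down
Resulting heap: [16, 14, 12, 4]


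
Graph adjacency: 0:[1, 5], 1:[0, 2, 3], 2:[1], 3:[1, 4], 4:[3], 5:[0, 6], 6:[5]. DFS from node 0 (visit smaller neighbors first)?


DFS stack-based: start with [0]
Visit order: [0, 1, 2, 3, 4, 5, 6]


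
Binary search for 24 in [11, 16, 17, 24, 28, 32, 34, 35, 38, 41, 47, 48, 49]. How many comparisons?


Search for 24:
[0,12] mid=6 arr[6]=34
[0,5] mid=2 arr[2]=17
[3,5] mid=4 arr[4]=28
[3,3] mid=3 arr[3]=24
Total: 4 comparisons


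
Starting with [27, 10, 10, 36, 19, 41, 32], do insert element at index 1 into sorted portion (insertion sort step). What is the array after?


After one pass: [10, 27, 10, 36, 19, 41, 32]


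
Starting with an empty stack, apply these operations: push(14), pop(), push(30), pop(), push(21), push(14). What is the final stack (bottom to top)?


push(14) -> [14]
pop() returns 14 -> []
push(30) -> [30]
pop() returns 30 -> []
push(21) -> [21]
push(14) -> [21, 14]
Final stack (bottom to top): [21, 14]


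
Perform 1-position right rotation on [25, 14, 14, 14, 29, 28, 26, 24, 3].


Right rotate by 1: [3, 25, 14, 14, 14, 29, 28, 26, 24]


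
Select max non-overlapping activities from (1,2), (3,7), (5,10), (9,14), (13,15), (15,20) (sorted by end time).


Greedy: pick earliest-ending, then skip overlaps.
Selected (4 activities): [(1, 2), (3, 7), (9, 14), (15, 20)]


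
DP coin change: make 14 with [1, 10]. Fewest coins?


dp[0]=0; dp[i]=1+min(dp[i-c] for c in coins)
...dp[9]=9, dp[10]=1, dp[11]=2, dp[12]=3, dp[13]=4, dp[14]=5
Minimum coins for 14 = 5


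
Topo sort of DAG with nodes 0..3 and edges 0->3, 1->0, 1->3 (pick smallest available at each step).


Kahn's algorithm, process smallest node first
Order: [1, 0, 2, 3]


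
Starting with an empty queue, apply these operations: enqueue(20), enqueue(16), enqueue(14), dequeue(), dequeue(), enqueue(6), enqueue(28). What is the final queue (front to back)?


enqueue(20) -> [20]
enqueue(16) -> [20, 16]
enqueue(14) -> [20, 16, 14]
dequeue() returns 20 -> [16, 14]
dequeue() returns 16 -> [14]
enqueue(6) -> [14, 6]
enqueue(28) -> [14, 6, 28]
Final queue (front to back): [14, 6, 28]


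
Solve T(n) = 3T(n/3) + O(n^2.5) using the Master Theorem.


a=3, b=3, c=2.5. log_3(3)=1 < c=2.5. Case 3: O(n^c) = O(n^2.500)
Complexity: O(n^2.500)


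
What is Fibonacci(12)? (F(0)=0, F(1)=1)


F(n)=F(n-1)+F(n-2)
...F(10)=55, F(11)=89, F(12)=144


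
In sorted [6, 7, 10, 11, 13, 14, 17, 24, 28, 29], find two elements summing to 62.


Two pointers: lo=0, hi=9
No pair sums to 62


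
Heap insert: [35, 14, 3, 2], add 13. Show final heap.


Append 13: [35, 14, 3, 2, 13]
Bubble up: no swaps needed
Result: [35, 14, 3, 2, 13]


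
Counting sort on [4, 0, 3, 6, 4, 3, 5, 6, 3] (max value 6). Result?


Count array: [1, 0, 0, 3, 2, 1, 2]
Reconstruct: [0, 3, 3, 3, 4, 4, 5, 6, 6]


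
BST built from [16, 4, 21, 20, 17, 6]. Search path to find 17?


BST root = 16
Search for 17: compare at each node
Path: [16, 21, 20, 17]


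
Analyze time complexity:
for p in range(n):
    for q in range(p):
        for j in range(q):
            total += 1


Per nesting level: O(n) * O(n) [triangular over p] * O(n) [triangular over q] = O(n^3)
Complexity: O(n^3)


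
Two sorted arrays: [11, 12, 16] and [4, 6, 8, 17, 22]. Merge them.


Compare heads, take smaller each step.
Merged: [4, 6, 8, 11, 12, 16, 17, 22]


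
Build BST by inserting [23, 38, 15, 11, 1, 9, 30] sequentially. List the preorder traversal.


Root = 23; build tree by BST insertion.
Preorder traversal: [23, 15, 11, 1, 9, 38, 30]


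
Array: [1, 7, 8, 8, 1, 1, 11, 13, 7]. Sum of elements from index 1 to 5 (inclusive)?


Prefix sums: [0, 1, 8, 16, 24, 25, 26, 37, 50, 57]
Sum[1..5] = prefix[6] - prefix[1] = 26 - 1 = 25


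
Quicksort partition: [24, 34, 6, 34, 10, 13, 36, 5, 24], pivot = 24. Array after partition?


Elements <= 24 go left of pivot.
Result: [24, 6, 10, 13, 5, 24, 36, 34, 34], pivot at index 5


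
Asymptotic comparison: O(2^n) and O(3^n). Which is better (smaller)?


exponential grows slower than exponential (base 3)
O(2^n) is asymptotically smaller; O(3^n) grows faster


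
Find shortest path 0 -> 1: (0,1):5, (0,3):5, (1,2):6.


Dijkstra from 0:
Distances: {0: 0, 1: 5, 2: 11, 3: 5}
Shortest distance to 1 = 5, path = [0, 1]


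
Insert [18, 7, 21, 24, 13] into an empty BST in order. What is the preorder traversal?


Root = 18; build tree by BST insertion.
Preorder traversal: [18, 7, 13, 21, 24]


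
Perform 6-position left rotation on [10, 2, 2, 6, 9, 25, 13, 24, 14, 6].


Left rotate by 6: [13, 24, 14, 6, 10, 2, 2, 6, 9, 25]


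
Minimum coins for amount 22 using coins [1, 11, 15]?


dp[0]=0; dp[i]=1+min(dp[i-c] for c in coins)
...dp[17]=3, dp[18]=4, dp[19]=5, dp[20]=6, dp[21]=7, dp[22]=2
Minimum coins for 22 = 2


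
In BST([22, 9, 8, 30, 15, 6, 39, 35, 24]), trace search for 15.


BST root = 22
Search for 15: compare at each node
Path: [22, 9, 15]


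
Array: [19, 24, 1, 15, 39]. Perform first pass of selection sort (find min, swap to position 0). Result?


After one pass: [1, 24, 19, 15, 39]


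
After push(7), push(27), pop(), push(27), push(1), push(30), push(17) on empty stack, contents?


push(7) -> [7]
push(27) -> [7, 27]
pop() returns 27 -> [7]
push(27) -> [7, 27]
push(1) -> [7, 27, 1]
push(30) -> [7, 27, 1, 30]
push(17) -> [7, 27, 1, 30, 17]
Final stack (bottom to top): [7, 27, 1, 30, 17]


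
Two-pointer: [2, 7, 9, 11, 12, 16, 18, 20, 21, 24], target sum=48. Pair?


Two pointers: lo=0, hi=9
No pair sums to 48


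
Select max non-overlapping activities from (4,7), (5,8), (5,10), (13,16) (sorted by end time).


Greedy: pick earliest-ending, then skip overlaps.
Selected (2 activities): [(4, 7), (13, 16)]


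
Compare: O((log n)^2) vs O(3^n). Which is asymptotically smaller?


polylogarithmic grows slower than exponential (base 3)
O((log n)^2) is asymptotically smaller; O(3^n) grows faster


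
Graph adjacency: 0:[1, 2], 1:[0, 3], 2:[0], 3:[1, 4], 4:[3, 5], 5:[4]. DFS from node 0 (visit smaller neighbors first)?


DFS stack-based: start with [0]
Visit order: [0, 1, 3, 4, 5, 2]


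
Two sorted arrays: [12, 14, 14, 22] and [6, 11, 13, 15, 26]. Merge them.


Compare heads, take smaller each step.
Merged: [6, 11, 12, 13, 14, 14, 15, 22, 26]


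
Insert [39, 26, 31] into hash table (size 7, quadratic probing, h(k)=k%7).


Insertions: 39->slot 4; 26->slot 5; 31->slot 3
Table: [None, None, None, 31, 39, 26, None]


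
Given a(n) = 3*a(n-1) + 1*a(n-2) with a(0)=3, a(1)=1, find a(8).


Build bottom-up:
...a(6)=687, a(7)=2269, a(8)=3*2269+1*687=7494


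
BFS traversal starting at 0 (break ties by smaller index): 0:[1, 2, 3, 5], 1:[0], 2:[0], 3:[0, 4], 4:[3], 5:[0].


BFS queue: start with [0]
Visit order: [0, 1, 2, 3, 5, 4]


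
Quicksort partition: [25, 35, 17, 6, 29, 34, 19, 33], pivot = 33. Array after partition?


Elements <= 33 go left of pivot.
Result: [25, 17, 6, 29, 19, 33, 35, 34], pivot at index 5


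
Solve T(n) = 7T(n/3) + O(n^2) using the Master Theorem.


a=7, b=3, c=2. log_3(7)=1.771 < c=2. Case 3: O(n^c) = O(n^2)
Complexity: O(n^2)


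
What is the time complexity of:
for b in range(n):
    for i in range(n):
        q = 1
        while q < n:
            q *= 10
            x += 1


Per nesting level: O(n) * O(n) * O(log n) = O(n^2 log n)
Complexity: O(n^2 log n)


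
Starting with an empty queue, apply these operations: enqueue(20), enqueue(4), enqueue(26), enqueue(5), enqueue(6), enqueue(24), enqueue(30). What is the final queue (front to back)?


enqueue(20) -> [20]
enqueue(4) -> [20, 4]
enqueue(26) -> [20, 4, 26]
enqueue(5) -> [20, 4, 26, 5]
enqueue(6) -> [20, 4, 26, 5, 6]
enqueue(24) -> [20, 4, 26, 5, 6, 24]
enqueue(30) -> [20, 4, 26, 5, 6, 24, 30]
Final queue (front to back): [20, 4, 26, 5, 6, 24, 30]


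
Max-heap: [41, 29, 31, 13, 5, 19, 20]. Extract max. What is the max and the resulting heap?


Max = 41
Replace root with last, heapify down
Resulting heap: [31, 29, 20, 13, 5, 19]


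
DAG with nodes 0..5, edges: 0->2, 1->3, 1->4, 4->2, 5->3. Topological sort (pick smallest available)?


Kahn's algorithm, process smallest node first
Order: [0, 1, 4, 2, 5, 3]


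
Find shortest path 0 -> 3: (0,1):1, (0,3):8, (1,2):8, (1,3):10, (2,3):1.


Dijkstra from 0:
Distances: {0: 0, 1: 1, 2: 9, 3: 8}
Shortest distance to 3 = 8, path = [0, 3]


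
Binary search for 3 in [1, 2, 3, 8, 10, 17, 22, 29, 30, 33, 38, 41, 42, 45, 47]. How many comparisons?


Search for 3:
[0,14] mid=7 arr[7]=29
[0,6] mid=3 arr[3]=8
[0,2] mid=1 arr[1]=2
[2,2] mid=2 arr[2]=3
Total: 4 comparisons


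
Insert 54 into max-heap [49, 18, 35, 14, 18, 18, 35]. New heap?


Append 54: [49, 18, 35, 14, 18, 18, 35, 54]
Bubble up: swap idx 7(54) with idx 3(14); swap idx 3(54) with idx 1(18); swap idx 1(54) with idx 0(49)
Result: [54, 49, 35, 18, 18, 18, 35, 14]


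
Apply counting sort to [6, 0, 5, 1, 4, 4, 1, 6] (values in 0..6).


Count array: [1, 2, 0, 0, 2, 1, 2]
Reconstruct: [0, 1, 1, 4, 4, 5, 6, 6]


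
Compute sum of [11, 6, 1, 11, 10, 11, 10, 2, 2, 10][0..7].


Prefix sums: [0, 11, 17, 18, 29, 39, 50, 60, 62, 64, 74]
Sum[0..7] = prefix[8] - prefix[0] = 62 - 0 = 62


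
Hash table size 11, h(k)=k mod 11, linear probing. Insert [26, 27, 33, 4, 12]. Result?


Insertions: 26->slot 4; 27->slot 5; 33->slot 0; 4->slot 6; 12->slot 1
Table: [33, 12, None, None, 26, 27, 4, None, None, None, None]


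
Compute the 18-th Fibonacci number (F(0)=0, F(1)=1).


F(n)=F(n-1)+F(n-2)
...F(16)=987, F(17)=1597, F(18)=2584


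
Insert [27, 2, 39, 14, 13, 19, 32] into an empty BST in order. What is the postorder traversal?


Root = 27; build tree by BST insertion.
Postorder traversal: [13, 19, 14, 2, 32, 39, 27]


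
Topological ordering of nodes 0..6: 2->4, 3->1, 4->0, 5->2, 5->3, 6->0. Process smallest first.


Kahn's algorithm, process smallest node first
Order: [5, 2, 3, 1, 4, 6, 0]


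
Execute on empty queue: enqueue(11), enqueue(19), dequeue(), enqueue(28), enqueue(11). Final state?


enqueue(11) -> [11]
enqueue(19) -> [11, 19]
dequeue() returns 11 -> [19]
enqueue(28) -> [19, 28]
enqueue(11) -> [19, 28, 11]
Final queue (front to back): [19, 28, 11]


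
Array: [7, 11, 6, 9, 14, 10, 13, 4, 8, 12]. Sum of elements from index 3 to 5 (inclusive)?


Prefix sums: [0, 7, 18, 24, 33, 47, 57, 70, 74, 82, 94]
Sum[3..5] = prefix[6] - prefix[3] = 57 - 24 = 33


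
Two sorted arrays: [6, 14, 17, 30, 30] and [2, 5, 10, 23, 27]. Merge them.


Compare heads, take smaller each step.
Merged: [2, 5, 6, 10, 14, 17, 23, 27, 30, 30]


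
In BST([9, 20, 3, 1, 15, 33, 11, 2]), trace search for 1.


BST root = 9
Search for 1: compare at each node
Path: [9, 3, 1]


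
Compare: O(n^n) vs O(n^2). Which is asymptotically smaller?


quadratic grows slower than n^n
O(n^2) is asymptotically smaller; O(n^n) grows faster


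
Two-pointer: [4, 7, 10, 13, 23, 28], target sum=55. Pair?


Two pointers: lo=0, hi=5
No pair sums to 55


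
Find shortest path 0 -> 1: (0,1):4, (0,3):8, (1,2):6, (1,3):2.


Dijkstra from 0:
Distances: {0: 0, 1: 4, 2: 10, 3: 6}
Shortest distance to 1 = 4, path = [0, 1]


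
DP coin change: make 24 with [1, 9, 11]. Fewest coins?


dp[0]=0; dp[i]=1+min(dp[i-c] for c in coins)
...dp[19]=3, dp[20]=2, dp[21]=3, dp[22]=2, dp[23]=3, dp[24]=4
Minimum coins for 24 = 4


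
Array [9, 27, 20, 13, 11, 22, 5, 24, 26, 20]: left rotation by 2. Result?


Left rotate by 2: [20, 13, 11, 22, 5, 24, 26, 20, 9, 27]


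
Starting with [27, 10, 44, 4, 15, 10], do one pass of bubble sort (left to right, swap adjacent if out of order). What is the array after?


After one pass: [10, 27, 4, 15, 10, 44]


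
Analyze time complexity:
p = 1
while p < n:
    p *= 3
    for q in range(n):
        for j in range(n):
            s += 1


Per nesting level: O(log n) * O(n) * O(n) = O(n^2 log n)
Complexity: O(n^2 log n)


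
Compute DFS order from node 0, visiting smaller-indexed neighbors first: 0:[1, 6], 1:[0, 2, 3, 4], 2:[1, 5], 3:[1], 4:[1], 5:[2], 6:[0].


DFS stack-based: start with [0]
Visit order: [0, 1, 2, 5, 3, 4, 6]


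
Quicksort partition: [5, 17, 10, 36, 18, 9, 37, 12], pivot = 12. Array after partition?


Elements <= 12 go left of pivot.
Result: [5, 10, 9, 12, 18, 17, 37, 36], pivot at index 3


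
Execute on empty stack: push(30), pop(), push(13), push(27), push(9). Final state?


push(30) -> [30]
pop() returns 30 -> []
push(13) -> [13]
push(27) -> [13, 27]
push(9) -> [13, 27, 9]
Final stack (bottom to top): [13, 27, 9]


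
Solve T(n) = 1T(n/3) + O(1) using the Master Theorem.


a=1, b=3, c=0. log_3(1)=0 = c=0. Case 2: O(n^c log n) = O(log n)
Complexity: O(log n)


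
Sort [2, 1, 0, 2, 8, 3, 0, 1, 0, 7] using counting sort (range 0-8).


Count array: [3, 2, 2, 1, 0, 0, 0, 1, 1]
Reconstruct: [0, 0, 0, 1, 1, 2, 2, 3, 7, 8]


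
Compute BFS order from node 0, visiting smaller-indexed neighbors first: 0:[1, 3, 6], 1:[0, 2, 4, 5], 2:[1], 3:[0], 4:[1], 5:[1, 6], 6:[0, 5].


BFS queue: start with [0]
Visit order: [0, 1, 3, 6, 2, 4, 5]


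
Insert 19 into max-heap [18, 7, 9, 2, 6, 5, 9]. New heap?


Append 19: [18, 7, 9, 2, 6, 5, 9, 19]
Bubble up: swap idx 7(19) with idx 3(2); swap idx 3(19) with idx 1(7); swap idx 1(19) with idx 0(18)
Result: [19, 18, 9, 7, 6, 5, 9, 2]


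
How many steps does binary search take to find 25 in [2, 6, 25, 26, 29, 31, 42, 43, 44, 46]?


Search for 25:
[0,9] mid=4 arr[4]=29
[0,3] mid=1 arr[1]=6
[2,3] mid=2 arr[2]=25
Total: 3 comparisons


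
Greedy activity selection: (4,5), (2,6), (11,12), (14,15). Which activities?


Greedy: pick earliest-ending, then skip overlaps.
Selected (3 activities): [(4, 5), (11, 12), (14, 15)]


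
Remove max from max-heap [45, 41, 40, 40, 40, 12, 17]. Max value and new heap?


Max = 45
Replace root with last, heapify down
Resulting heap: [41, 40, 40, 17, 40, 12]


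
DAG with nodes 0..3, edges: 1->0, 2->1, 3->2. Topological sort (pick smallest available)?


Kahn's algorithm, process smallest node first
Order: [3, 2, 1, 0]


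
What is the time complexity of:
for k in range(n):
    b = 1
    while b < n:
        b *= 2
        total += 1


Per nesting level: O(n) * O(log n) = O(n log n)
Complexity: O(n log n)


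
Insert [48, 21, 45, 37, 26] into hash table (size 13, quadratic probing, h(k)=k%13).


Insertions: 48->slot 9; 21->slot 8; 45->slot 6; 37->slot 11; 26->slot 0
Table: [26, None, None, None, None, None, 45, None, 21, 48, None, 37, None]


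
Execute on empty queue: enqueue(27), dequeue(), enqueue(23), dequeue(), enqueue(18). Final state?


enqueue(27) -> [27]
dequeue() returns 27 -> []
enqueue(23) -> [23]
dequeue() returns 23 -> []
enqueue(18) -> [18]
Final queue (front to back): [18]


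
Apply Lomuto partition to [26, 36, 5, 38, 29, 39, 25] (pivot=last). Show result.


Elements <= 25 go left of pivot.
Result: [5, 25, 26, 38, 29, 39, 36], pivot at index 1


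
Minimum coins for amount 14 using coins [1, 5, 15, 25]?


dp[0]=0; dp[i]=1+min(dp[i-c] for c in coins)
...dp[9]=5, dp[10]=2, dp[11]=3, dp[12]=4, dp[13]=5, dp[14]=6
Minimum coins for 14 = 6


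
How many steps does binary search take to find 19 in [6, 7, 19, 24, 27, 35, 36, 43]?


Search for 19:
[0,7] mid=3 arr[3]=24
[0,2] mid=1 arr[1]=7
[2,2] mid=2 arr[2]=19
Total: 3 comparisons


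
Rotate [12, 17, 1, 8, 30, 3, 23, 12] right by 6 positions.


Right rotate by 6: [1, 8, 30, 3, 23, 12, 12, 17]


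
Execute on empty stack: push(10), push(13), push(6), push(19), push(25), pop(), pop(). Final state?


push(10) -> [10]
push(13) -> [10, 13]
push(6) -> [10, 13, 6]
push(19) -> [10, 13, 6, 19]
push(25) -> [10, 13, 6, 19, 25]
pop() returns 25 -> [10, 13, 6, 19]
pop() returns 19 -> [10, 13, 6]
Final stack (bottom to top): [10, 13, 6]


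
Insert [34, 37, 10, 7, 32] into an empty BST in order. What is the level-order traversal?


Root = 34; build tree by BST insertion.
Level-Order traversal: [34, 10, 37, 7, 32]


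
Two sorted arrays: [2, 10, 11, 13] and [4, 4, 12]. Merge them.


Compare heads, take smaller each step.
Merged: [2, 4, 4, 10, 11, 12, 13]


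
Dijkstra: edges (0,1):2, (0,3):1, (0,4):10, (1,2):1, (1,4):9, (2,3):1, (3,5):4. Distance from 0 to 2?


Dijkstra from 0:
Distances: {0: 0, 1: 2, 2: 2, 3: 1, 4: 10, 5: 5}
Shortest distance to 2 = 2, path = [0, 3, 2]


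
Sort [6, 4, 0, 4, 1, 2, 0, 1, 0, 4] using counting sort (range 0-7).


Count array: [3, 2, 1, 0, 3, 0, 1, 0]
Reconstruct: [0, 0, 0, 1, 1, 2, 4, 4, 4, 6]


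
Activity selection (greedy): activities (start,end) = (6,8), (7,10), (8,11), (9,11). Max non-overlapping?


Greedy: pick earliest-ending, then skip overlaps.
Selected (2 activities): [(6, 8), (8, 11)]


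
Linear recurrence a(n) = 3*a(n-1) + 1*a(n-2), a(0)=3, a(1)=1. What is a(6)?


Build bottom-up:
...a(4)=63, a(5)=208, a(6)=3*208+1*63=687


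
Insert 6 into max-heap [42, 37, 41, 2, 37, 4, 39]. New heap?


Append 6: [42, 37, 41, 2, 37, 4, 39, 6]
Bubble up: swap idx 7(6) with idx 3(2)
Result: [42, 37, 41, 6, 37, 4, 39, 2]


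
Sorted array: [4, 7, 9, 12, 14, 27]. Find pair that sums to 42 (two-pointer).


Two pointers: lo=0, hi=5
No pair sums to 42


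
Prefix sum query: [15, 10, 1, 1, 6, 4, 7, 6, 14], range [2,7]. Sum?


Prefix sums: [0, 15, 25, 26, 27, 33, 37, 44, 50, 64]
Sum[2..7] = prefix[8] - prefix[2] = 50 - 25 = 25


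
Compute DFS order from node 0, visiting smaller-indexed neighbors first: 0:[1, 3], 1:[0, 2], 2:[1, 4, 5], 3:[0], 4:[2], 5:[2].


DFS stack-based: start with [0]
Visit order: [0, 1, 2, 4, 5, 3]


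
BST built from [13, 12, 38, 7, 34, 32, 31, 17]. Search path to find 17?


BST root = 13
Search for 17: compare at each node
Path: [13, 38, 34, 32, 31, 17]


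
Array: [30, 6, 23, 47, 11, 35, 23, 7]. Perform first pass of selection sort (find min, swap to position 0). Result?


After one pass: [6, 30, 23, 47, 11, 35, 23, 7]


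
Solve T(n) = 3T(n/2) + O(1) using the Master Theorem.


a=3, b=2, c=0. log_2(3)=1.585 > c=0. Case 1: O(n^log_b(a)) = O(n^1.585)
Complexity: O(n^1.585)


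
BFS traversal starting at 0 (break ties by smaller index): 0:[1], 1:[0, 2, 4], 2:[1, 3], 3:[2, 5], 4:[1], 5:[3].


BFS queue: start with [0]
Visit order: [0, 1, 2, 4, 3, 5]


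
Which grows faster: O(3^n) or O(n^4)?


quartic grows slower than exponential (base 3)
O(n^4) is asymptotically smaller; O(3^n) grows faster


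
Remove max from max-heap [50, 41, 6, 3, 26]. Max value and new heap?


Max = 50
Replace root with last, heapify down
Resulting heap: [41, 26, 6, 3]


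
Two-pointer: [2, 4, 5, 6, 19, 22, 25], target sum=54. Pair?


Two pointers: lo=0, hi=6
No pair sums to 54


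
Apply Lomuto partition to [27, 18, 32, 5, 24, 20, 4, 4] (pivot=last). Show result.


Elements <= 4 go left of pivot.
Result: [4, 4, 32, 5, 24, 20, 27, 18], pivot at index 1


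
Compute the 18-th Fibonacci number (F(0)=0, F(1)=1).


F(n)=F(n-1)+F(n-2)
...F(16)=987, F(17)=1597, F(18)=2584


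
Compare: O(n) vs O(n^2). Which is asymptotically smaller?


linear grows slower than quadratic
O(n) is asymptotically smaller; O(n^2) grows faster


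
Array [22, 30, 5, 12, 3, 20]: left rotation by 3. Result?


Left rotate by 3: [12, 3, 20, 22, 30, 5]


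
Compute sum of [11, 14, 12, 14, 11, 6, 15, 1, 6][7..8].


Prefix sums: [0, 11, 25, 37, 51, 62, 68, 83, 84, 90]
Sum[7..8] = prefix[9] - prefix[7] = 90 - 83 = 7


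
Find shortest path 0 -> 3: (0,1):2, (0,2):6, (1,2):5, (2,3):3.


Dijkstra from 0:
Distances: {0: 0, 1: 2, 2: 6, 3: 9}
Shortest distance to 3 = 9, path = [0, 2, 3]


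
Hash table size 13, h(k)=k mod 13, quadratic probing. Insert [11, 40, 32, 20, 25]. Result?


Insertions: 11->slot 11; 40->slot 1; 32->slot 6; 20->slot 7; 25->slot 12
Table: [None, 40, None, None, None, None, 32, 20, None, None, None, 11, 25]


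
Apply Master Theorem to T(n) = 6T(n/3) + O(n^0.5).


a=6, b=3, c=0.5. log_3(6)=1.631 > c=0.5. Case 1: O(n^log_b(a)) = O(n^1.631)
Complexity: O(n^1.631)


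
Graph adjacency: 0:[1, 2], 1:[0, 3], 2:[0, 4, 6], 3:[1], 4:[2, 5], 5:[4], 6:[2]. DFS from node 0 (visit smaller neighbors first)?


DFS stack-based: start with [0]
Visit order: [0, 1, 3, 2, 4, 5, 6]


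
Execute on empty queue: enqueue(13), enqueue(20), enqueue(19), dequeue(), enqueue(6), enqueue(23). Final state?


enqueue(13) -> [13]
enqueue(20) -> [13, 20]
enqueue(19) -> [13, 20, 19]
dequeue() returns 13 -> [20, 19]
enqueue(6) -> [20, 19, 6]
enqueue(23) -> [20, 19, 6, 23]
Final queue (front to back): [20, 19, 6, 23]


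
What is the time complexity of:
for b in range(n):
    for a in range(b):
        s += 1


Per nesting level: O(n) * O(n) [triangular over b] = O(n^2)
Complexity: O(n^2)


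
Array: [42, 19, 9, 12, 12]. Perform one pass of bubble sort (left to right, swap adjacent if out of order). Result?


After one pass: [19, 9, 12, 12, 42]


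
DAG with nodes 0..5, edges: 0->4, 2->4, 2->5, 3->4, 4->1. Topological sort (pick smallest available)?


Kahn's algorithm, process smallest node first
Order: [0, 2, 3, 4, 1, 5]


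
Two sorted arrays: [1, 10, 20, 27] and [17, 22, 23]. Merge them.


Compare heads, take smaller each step.
Merged: [1, 10, 17, 20, 22, 23, 27]


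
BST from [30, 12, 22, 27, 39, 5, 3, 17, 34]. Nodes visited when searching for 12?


BST root = 30
Search for 12: compare at each node
Path: [30, 12]


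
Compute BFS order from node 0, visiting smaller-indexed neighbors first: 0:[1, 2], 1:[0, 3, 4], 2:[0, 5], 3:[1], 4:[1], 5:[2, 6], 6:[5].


BFS queue: start with [0]
Visit order: [0, 1, 2, 3, 4, 5, 6]


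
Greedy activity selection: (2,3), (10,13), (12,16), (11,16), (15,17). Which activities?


Greedy: pick earliest-ending, then skip overlaps.
Selected (3 activities): [(2, 3), (10, 13), (15, 17)]


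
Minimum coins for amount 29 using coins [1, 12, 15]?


dp[0]=0; dp[i]=1+min(dp[i-c] for c in coins)
...dp[24]=2, dp[25]=3, dp[26]=4, dp[27]=2, dp[28]=3, dp[29]=4
Minimum coins for 29 = 4


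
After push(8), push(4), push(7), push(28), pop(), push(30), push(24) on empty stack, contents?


push(8) -> [8]
push(4) -> [8, 4]
push(7) -> [8, 4, 7]
push(28) -> [8, 4, 7, 28]
pop() returns 28 -> [8, 4, 7]
push(30) -> [8, 4, 7, 30]
push(24) -> [8, 4, 7, 30, 24]
Final stack (bottom to top): [8, 4, 7, 30, 24]


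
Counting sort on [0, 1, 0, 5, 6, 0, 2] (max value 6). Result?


Count array: [3, 1, 1, 0, 0, 1, 1]
Reconstruct: [0, 0, 0, 1, 2, 5, 6]


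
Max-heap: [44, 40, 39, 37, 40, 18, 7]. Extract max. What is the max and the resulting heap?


Max = 44
Replace root with last, heapify down
Resulting heap: [40, 40, 39, 37, 7, 18]


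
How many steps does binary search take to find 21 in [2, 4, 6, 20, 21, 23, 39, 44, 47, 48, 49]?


Search for 21:
[0,10] mid=5 arr[5]=23
[0,4] mid=2 arr[2]=6
[3,4] mid=3 arr[3]=20
[4,4] mid=4 arr[4]=21
Total: 4 comparisons


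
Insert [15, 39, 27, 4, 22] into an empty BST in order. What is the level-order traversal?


Root = 15; build tree by BST insertion.
Level-Order traversal: [15, 4, 39, 27, 22]


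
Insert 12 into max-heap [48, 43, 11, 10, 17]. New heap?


Append 12: [48, 43, 11, 10, 17, 12]
Bubble up: swap idx 5(12) with idx 2(11)
Result: [48, 43, 12, 10, 17, 11]


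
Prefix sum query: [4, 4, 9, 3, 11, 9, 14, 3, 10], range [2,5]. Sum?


Prefix sums: [0, 4, 8, 17, 20, 31, 40, 54, 57, 67]
Sum[2..5] = prefix[6] - prefix[2] = 40 - 8 = 32


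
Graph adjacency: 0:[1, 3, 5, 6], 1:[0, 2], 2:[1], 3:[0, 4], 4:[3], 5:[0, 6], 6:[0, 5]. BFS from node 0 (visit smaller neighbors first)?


BFS queue: start with [0]
Visit order: [0, 1, 3, 5, 6, 2, 4]


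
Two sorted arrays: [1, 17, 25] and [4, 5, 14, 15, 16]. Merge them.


Compare heads, take smaller each step.
Merged: [1, 4, 5, 14, 15, 16, 17, 25]


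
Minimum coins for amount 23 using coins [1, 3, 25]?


dp[0]=0; dp[i]=1+min(dp[i-c] for c in coins)
...dp[18]=6, dp[19]=7, dp[20]=8, dp[21]=7, dp[22]=8, dp[23]=9
Minimum coins for 23 = 9
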